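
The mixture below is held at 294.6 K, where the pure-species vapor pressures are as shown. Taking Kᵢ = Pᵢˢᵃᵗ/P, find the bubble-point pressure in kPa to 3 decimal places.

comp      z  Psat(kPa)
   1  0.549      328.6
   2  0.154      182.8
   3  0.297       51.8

Pbub = 223.937 kPa

At the bubble point ψ → 0, so ΣzᵢKᵢ = 1 with Kᵢ = Pᵢˢᵃᵗ/P ⇒ P = ΣzᵢPᵢˢᵃᵗ.
P = 0.549·328.6 + 0.154·182.8 + 0.297·51.8 = 223.937 kPa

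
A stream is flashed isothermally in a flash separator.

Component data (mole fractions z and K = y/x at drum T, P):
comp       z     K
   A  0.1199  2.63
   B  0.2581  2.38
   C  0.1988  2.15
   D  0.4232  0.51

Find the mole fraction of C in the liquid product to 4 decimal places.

Rachford–Rice: g(V/F) = Σ zᵢ(Kᵢ−1)/(1+V/F(Kᵢ−1)) = 0.
Check two-phase: ΣzᵢKᵢ = 1.5729 > 1 and Σzᵢ/Kᵢ = 1.0763 > 1, so g(0) = 0.5729 > 0 and g(1) = -0.0763 < 0.
Iterate (Newton) starting at V/F = 0.53:
  V/F = 0.5300: g = 0.17250, g' = -0.5426 → V/F = 0.8479
  V/F = 0.8479: g = 0.00714, g' = -0.5253 → V/F = 0.8615
Converged at V/F = 0.8615.
Compositions from xᵢ = zᵢ/(1+V/F(Kᵢ−1)), yᵢ = Kᵢxᵢ:
  A: x = 0.0499, y = 0.1312
  B: x = 0.1179, y = 0.2806
  C: x = 0.0999, y = 0.2147
  D: x = 0.7324, y = 0.3735

x_C = 0.0999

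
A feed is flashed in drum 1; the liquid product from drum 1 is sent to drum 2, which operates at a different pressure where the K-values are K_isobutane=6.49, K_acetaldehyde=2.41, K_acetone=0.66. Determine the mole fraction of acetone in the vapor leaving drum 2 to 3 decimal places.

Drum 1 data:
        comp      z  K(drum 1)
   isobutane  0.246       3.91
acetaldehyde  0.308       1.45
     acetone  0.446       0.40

y_acetone (drum 2) = 0.563

Drum 1:
Newton–Raphson from ψ₁ = 0.5:
  ψ₁ = 0.500: g = 0.0224, g' = -0.715 → ψ₁ = 0.531
  ψ₁ = 0.531: g = 0.0001, g' = -0.708 → ψ₁ = 0.532
Converged at ψ₁ = 0.532.
Drum-1 compositions:
  isobutane: x = 0.097, y = 0.378
  acetaldehyde: x = 0.249, y = 0.360
  acetone: x = 0.655, y = 0.262
Drum-2 feed = drum-1 liquid: z₂ = (0.0966, 0.2485, 0.6549).
Drum 2:
Material balance + equilibrium reduce to Σ zᵢ(Kᵢ−1)/(1+ψ₂(Kᵢ−1)) = 0.
Feasibility: ΣzᵢKᵢ = 1.658, Σzᵢ/Kᵢ = 1.110 — both > 1, two phases present.
Iterate (Newton) starting at ψ₂ = 0.5:
  ψ₂ = 0.500: g = 0.0789, g' = -0.487 → ψ₂ = 0.662
  ψ₂ = 0.662: g = 0.0084, g' = -0.394 → ψ₂ = 0.683
Converged at ψ₂ = 0.683.
  isobutane: x = 0.020, y = 0.132
  acetaldehyde: x = 0.127, y = 0.305
  acetone: x = 0.853, y = 0.563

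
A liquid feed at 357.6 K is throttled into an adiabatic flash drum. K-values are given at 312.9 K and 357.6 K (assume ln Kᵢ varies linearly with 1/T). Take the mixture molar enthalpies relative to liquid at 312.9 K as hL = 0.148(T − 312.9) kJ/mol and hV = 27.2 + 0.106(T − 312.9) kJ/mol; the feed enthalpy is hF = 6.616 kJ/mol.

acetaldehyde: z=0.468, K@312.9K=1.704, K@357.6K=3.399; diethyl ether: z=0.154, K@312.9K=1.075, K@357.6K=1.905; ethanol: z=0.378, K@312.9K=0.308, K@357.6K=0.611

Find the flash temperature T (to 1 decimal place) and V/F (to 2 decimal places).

Adiabatic flash: solve Rachford–Rice at each trial T, then check hF = ψ·hV(T) + (1−ψ)·hL(T).
  T = 312.9 K: K = (1.704, 1.075, 0.308), RR gives ψ = 0.192, H_out = 5.221 kJ/mol
  T = 357.6 K: K = (3.399, 1.905, 0.611), RR gives ψ = 1.000, H_out = 31.938 kJ/mol
  T = 335.2 K: K = (2.461, 1.458, 0.443), RR gives ψ = 0.780, H_out = 23.776 kJ/mol
  T = 324.0 K: K = (2.059, 1.258, 0.372), RR gives ψ = 0.523, H_out = 15.629 kJ/mol
  T = 318.4 K: K = (1.875, 1.163, 0.339), RR gives ψ = 0.374, H_out = 10.898 kJ/mol
  T = 315.6 K: K = (1.786, 1.118, 0.323), RR gives ψ = 0.287, H_out = 8.180 kJ/mol
  T = 314.2 K: K = (1.743, 1.096, 0.315), RR gives ψ = 0.240, H_out = 6.694 kJ/mol
Linear interpolation between T = 312.9 (H_out = 5.221) and T = 314.2 (H_out = 6.694) on hF = 6.616 gives T ≈ 314.1 K, at which ψ = 0.24.

T = 314.1 K, V/F = 0.24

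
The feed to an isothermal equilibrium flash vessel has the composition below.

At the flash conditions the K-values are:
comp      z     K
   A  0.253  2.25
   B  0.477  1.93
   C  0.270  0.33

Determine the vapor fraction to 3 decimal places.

Material balance + equilibrium reduce to Σ zᵢ(Kᵢ−1)/(1+ψ(Kᵢ−1)) = 0.
Feasibility: ΣzᵢKᵢ = 1.579, Σzᵢ/Kᵢ = 1.178 — both > 1, two phases present.
Iterate (Newton) starting at ψ = 0.51:
  ψ = 0.510: g = 0.2192, g' = -0.617 → ψ = 0.865
  ψ = 0.865: g = -0.0328, g' = -0.904 → ψ = 0.829
  ψ = 0.829: g = -0.0012, g' = -0.840 → ψ = 0.828
Converged at ψ = 0.828.

ψ = 0.828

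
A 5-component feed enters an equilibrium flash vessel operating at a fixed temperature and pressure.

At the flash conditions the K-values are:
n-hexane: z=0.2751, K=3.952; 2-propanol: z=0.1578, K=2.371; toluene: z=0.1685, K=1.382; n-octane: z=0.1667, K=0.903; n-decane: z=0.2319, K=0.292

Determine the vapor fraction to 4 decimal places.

Newton iteration, ψ⁰ = 0.53:
  ψ = 0.5300: g = 0.21564, g' = -0.7806 → ψ = 0.8063
  ψ = 0.8063: g = -0.00789, g' = -0.9241 → ψ = 0.7977
Converged at ψ = 0.7977.

ψ = 0.7977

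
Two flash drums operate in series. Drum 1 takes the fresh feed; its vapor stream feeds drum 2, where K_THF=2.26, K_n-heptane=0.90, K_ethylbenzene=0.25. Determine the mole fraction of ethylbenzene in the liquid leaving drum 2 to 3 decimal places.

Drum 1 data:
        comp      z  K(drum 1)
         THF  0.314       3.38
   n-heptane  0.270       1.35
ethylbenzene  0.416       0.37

x_ethylbenzene (drum 2) = 0.408

Drum 1:
Material balance + equilibrium reduce to Σ zᵢ(Kᵢ−1)/(1+ψ₁(Kᵢ−1)) = 0.
Feasibility: ΣzᵢKᵢ = 1.580, Σzᵢ/Kᵢ = 1.417 — both > 1, two phases present.
Newton iteration, ψ₁⁰ = 0.5:
  ψ₁ = 0.500: g = 0.0391, g' = -0.747 → ψ₁ = 0.552
  ψ₁ = 0.552: g = 0.0001, g' = -0.744 → ψ₁ = 0.553
Converged at ψ₁ = 0.553.
Drum-1 compositions:
  THF: x = 0.136, y = 0.458
  n-heptane: x = 0.226, y = 0.305
  ethylbenzene: x = 0.638, y = 0.236
Drum-2 feed = drum-1 vapor: z₂ = (0.4585, 0.3054, 0.2361).
Drum 2:
Rachford–Rice: g(ψ₂) = Σ zᵢ(Kᵢ−1)/(1+ψ₂(Kᵢ−1)) = 0.
g(0) = ΣzᵢKᵢ − 1 = 0.370 and g(1) = 1 − Σzᵢ/Kᵢ = -0.487, so a root lies in (0, 1).
Newton–Raphson from ψ₂ = 0.5:
  ψ₂ = 0.500: g = 0.0389, g' = -0.617 → ψ₂ = 0.563
  ψ₂ = 0.563: g = -0.0010, g' = -0.650 → ψ₂ = 0.562
Converged at ψ₂ = 0.562.
  THF: x = 0.268, y = 0.607
  n-heptane: x = 0.324, y = 0.291
  ethylbenzene: x = 0.408, y = 0.102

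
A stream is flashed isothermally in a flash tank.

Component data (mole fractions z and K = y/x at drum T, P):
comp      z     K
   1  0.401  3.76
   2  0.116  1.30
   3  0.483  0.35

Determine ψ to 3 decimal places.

ψ = 0.530

Let ψ = V/F and solve Σ zᵢ(Kᵢ−1)/(1+ψ(Kᵢ−1)) = 0.
Feasibility: ΣzᵢKᵢ = 1.828, Σzᵢ/Kᵢ = 1.576 — both > 1, two phases present.
Newton iteration, ψ⁰ = 0.55:
  ψ = 0.550: g = -0.0192, g' = -0.984 → ψ = 0.530
Converged at ψ = 0.530.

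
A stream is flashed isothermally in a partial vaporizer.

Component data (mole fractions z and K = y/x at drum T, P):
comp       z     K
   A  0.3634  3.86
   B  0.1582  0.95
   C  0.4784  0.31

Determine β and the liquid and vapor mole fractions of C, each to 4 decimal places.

β = 0.4193, x_C = 0.6732, y_C = 0.2087

Newton–Raphson from β = 0.5:
  β = 0.5000: g = -0.08437, g' = -1.0347 → β = 0.4185
  β = 0.4185: g = 0.00093, g' = -1.0666 → β = 0.4193
Converged at β = 0.4193.
Compositions from xᵢ = zᵢ/(1+β(Kᵢ−1)), yᵢ = Kᵢxᵢ:
  A: x = 0.1652, y = 0.6378
  B: x = 0.1616, y = 0.1535
  C: x = 0.6732, y = 0.2087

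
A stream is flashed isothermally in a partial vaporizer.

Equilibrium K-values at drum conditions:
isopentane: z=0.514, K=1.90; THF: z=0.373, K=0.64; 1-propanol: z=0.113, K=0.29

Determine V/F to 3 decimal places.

V/F = 0.575

Rachford–Rice: g(V/F) = Σ zᵢ(Kᵢ−1)/(1+V/F(Kᵢ−1)) = 0.
Check two-phase: ΣzᵢKᵢ = 1.248 > 1 and Σzᵢ/Kᵢ = 1.243 > 1, so g(0) = 0.248 > 0 and g(1) = -0.243 < 0.
Newton–Raphson from V/F = 0.5:
  V/F = 0.500: g = 0.0309, g' = -0.407 → V/F = 0.576
  V/F = 0.576: g = -0.0005, g' = -0.421 → V/F = 0.575
Converged at V/F = 0.575.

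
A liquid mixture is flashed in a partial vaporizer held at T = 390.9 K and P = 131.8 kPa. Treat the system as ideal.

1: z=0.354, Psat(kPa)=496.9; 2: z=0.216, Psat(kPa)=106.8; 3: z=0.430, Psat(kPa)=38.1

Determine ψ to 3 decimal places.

Raoult's law: Kᵢ = Pᵢˢᵃᵗ/P = Pᵢˢᵃᵗ/131.8.
  K_1 = 496.9/131.8 = 3.77011, K_2 = 106.8/131.8 = 0.81032, K_3 = 38.1/131.8 = 0.28907
Rachford–Rice: g(ψ) = Σ zᵢ(Kᵢ−1)/(1+ψ(Kᵢ−1)) = 0.
Feasibility: ΣzᵢKᵢ = 1.634, Σzᵢ/Kᵢ = 1.848 — both > 1, two phases present.
Newton iteration, ψ⁰ = 0.5:
  ψ = 0.500: g = -0.1084, g' = -1.010 → ψ = 0.393
  ψ = 0.393: g = 0.0013, g' = -1.051 → ψ = 0.394
Converged at ψ = 0.394.

ψ = 0.394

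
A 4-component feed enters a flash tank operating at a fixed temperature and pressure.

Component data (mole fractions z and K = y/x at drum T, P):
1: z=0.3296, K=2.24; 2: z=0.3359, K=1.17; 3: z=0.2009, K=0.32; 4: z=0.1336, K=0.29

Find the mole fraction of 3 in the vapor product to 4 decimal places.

Material balance + equilibrium reduce to Σ zᵢ(Kᵢ−1)/(1+ψ(Kᵢ−1)) = 0.
Check two-phase: ΣzᵢKᵢ = 1.2343 > 1 and Σzᵢ/Kᵢ = 1.5227 > 1, so g(0) = 0.2343 > 0 and g(1) = -0.5227 < 0.
Iterate (Newton) starting at ψ = 0.35:
  ψ = 0.3500: g = 0.03340, g' = -0.5343 → ψ = 0.4125
  ψ = 0.4125: g = -0.00026, g' = -0.5444 → ψ = 0.4120
Converged at ψ = 0.4120.
Compositions from xᵢ = zᵢ/(1+ψ(Kᵢ−1)), yᵢ = Kᵢxᵢ:
  1: x = 0.2181, y = 0.4886
  2: x = 0.3139, y = 0.3673
  3: x = 0.2791, y = 0.0893
  4: x = 0.1888, y = 0.0548

y_3 = 0.0893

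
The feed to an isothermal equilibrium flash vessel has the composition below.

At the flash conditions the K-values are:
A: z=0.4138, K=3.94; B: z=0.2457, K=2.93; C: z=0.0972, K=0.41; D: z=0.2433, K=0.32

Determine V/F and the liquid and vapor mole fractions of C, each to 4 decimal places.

Material balance + equilibrium reduce to Σ zᵢ(Kᵢ−1)/(1+V/F(Kᵢ−1)) = 0.
Check two-phase: ΣzᵢKᵢ = 2.4680 > 1 and Σzᵢ/Kᵢ = 1.1863 > 1, so g(0) = 1.4680 > 0 and g(1) = -0.1863 < 0.
Iterate (Newton) starting at V/F = 0.32:
  V/F = 0.3200: g = 0.63784, g' = -1.5345 → V/F = 0.7357
  V/F = 0.7357: g = 0.14823, g' = -1.0699 → V/F = 0.8742
  V/F = 0.8742: g = -0.00916, g' = -1.2357 → V/F = 0.8668
  V/F = 0.8668: g = -0.00005, g' = -1.2213 → V/F = 0.8667
Converged at V/F = 0.8667.
Compositions from xᵢ = zᵢ/(1+V/F(Kᵢ−1)), yᵢ = Kᵢxᵢ:
  A: x = 0.1166, y = 0.4595
  B: x = 0.0919, y = 0.2693
  C: x = 0.1989, y = 0.0816
  D: x = 0.5925, y = 0.1896

V/F = 0.8667, x_C = 0.1989, y_C = 0.0816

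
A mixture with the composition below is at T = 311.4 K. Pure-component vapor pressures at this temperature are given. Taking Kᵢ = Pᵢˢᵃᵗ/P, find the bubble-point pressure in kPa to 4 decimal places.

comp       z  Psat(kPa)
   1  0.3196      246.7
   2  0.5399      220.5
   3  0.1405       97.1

Pbub = 211.5358 kPa

At the bubble point ψ → 0, so ΣzᵢKᵢ = 1 with Kᵢ = Pᵢˢᵃᵗ/P ⇒ P = ΣzᵢPᵢˢᵃᵗ.
P = 0.3196·246.7 + 0.5399·220.5 + 0.1405·97.1 = 211.5358 kPa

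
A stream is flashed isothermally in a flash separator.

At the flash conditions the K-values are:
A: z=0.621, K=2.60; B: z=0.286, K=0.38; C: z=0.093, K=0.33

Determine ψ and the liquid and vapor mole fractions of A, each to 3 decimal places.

ψ = 0.744, x_A = 0.283, y_A = 0.737

Newton–Raphson from ψ = 0.5:
  ψ = 0.500: g = 0.2013, g' = -0.816 → ψ = 0.747
  ψ = 0.747: g = -0.0022, g' = -0.878 → ψ = 0.744
Converged at ψ = 0.744.
Compositions from xᵢ = zᵢ/(1+ψ(Kᵢ−1)), yᵢ = Kᵢxᵢ:
  A: x = 0.283, y = 0.737
  B: x = 0.531, y = 0.202
  C: x = 0.185, y = 0.061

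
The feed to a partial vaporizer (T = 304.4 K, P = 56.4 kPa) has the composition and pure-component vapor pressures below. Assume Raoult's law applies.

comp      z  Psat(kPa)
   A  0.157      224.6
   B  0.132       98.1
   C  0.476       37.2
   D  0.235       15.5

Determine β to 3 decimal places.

Raoult's law: Kᵢ = Pᵢˢᵃᵗ/P = Pᵢˢᵃᵗ/56.4.
  K_A = 224.6/56.4 = 3.98227, K_B = 98.1/56.4 = 1.73936, K_C = 37.2/56.4 = 0.65957, K_D = 15.5/56.4 = 0.27482
Material balance + equilibrium reduce to Σ zᵢ(Kᵢ−1)/(1+β(Kᵢ−1)) = 0.
g(0) = ΣzᵢKᵢ − 1 = 0.233 and g(1) = 1 − Σzᵢ/Kᵢ = -0.692, so a root lies in (0, 1).
Newton iteration, β⁰ = 0.66:
  β = 0.660: g = -0.3125, g' = -0.737 → β = 0.236
  β = 0.236: g = -0.0241, g' = -0.778 → β = 0.205
  β = 0.205: g = 0.0007, g' = -0.826 → β = 0.206
Converged at β = 0.206.

β = 0.206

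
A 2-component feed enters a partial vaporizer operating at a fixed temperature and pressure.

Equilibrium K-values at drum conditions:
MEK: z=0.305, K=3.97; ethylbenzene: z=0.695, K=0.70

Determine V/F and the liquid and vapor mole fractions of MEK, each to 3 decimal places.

V/F = 0.783, x_MEK = 0.092, y_MEK = 0.364

Binary case is linear: z₁(K₁−1)(1+V/F(K₂−1)) + z₂(K₂−1)(1+V/F(K₁−1)) = 0
⇒ V/F = [z₁(K₁−1)+z₂(K₂−1)] / [−(K₁−1)(K₂−1)] = 0.6974/0.8910 = 0.783
Compositions from xᵢ = zᵢ/(1+V/F(Kᵢ−1)), yᵢ = Kᵢxᵢ:
  MEK: x = 0.092, y = 0.364
  ethylbenzene: x = 0.908, y = 0.636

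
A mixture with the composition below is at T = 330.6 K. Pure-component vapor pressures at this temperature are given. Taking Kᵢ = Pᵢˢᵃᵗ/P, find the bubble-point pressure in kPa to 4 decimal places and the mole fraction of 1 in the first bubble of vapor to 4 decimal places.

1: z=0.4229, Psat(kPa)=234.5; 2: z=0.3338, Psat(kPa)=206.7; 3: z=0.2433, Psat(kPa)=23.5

Pbub = 173.8841 kPa, y_1 = 0.5703

At the bubble point ψ → 0, so ΣzᵢKᵢ = 1 with Kᵢ = Pᵢˢᵃᵗ/P ⇒ P = ΣzᵢPᵢˢᵃᵗ.
P = 0.4229·234.5 + 0.3338·206.7 + 0.2433·23.5 = 173.8841 kPa
yᵢ = zᵢPᵢˢᵃᵗ/P ⇒ y_1 = 0.4229·234.5/173.8841 = 0.5703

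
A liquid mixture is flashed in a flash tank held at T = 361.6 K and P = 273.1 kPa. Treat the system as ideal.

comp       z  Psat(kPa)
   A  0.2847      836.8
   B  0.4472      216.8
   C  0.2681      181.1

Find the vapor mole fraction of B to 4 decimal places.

y_B = 0.4202

Raoult's law: Kᵢ = Pᵢˢᵃᵗ/P = Pᵢˢᵃᵗ/273.1.
  K_A = 836.8/273.1 = 3.064079, K_B = 216.8/273.1 = 0.793848, K_C = 181.1/273.1 = 0.663127
Let ψ = V/F and solve Σ zᵢ(Kᵢ−1)/(1+ψ(Kᵢ−1)) = 0.
g(0) = ΣzᵢKᵢ − 1 = 0.4051 and g(1) = 1 − Σzᵢ/Kᵢ = -0.0605, so a root lies in (0, 1).
Iterate (Newton) starting at ψ = 0.5:
  ψ = 0.5000: g = 0.07779, g' = -0.3614 → ψ = 0.7153
  ψ = 0.7153: g = 0.01018, g' = -0.2767 → ψ = 0.7520
  ψ = 0.7520: g = 0.00018, g' = -0.2674 → ψ = 0.7527
Converged at ψ = 0.7527.
Compositions from xᵢ = zᵢ/(1+ψ(Kᵢ−1)), yᵢ = Kᵢxᵢ:
  A: x = 0.1115, y = 0.3416
  B: x = 0.5293, y = 0.4202
  C: x = 0.3592, y = 0.2382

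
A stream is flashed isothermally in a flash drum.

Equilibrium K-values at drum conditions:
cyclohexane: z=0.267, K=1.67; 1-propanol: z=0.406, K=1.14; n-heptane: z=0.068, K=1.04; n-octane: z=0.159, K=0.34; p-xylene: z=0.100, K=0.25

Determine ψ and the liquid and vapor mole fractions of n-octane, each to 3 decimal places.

Rachford–Rice: g(ψ) = Σ zᵢ(Kᵢ−1)/(1+ψ(Kᵢ−1)) = 0.
Feasibility: ΣzᵢKᵢ = 1.059, Σzᵢ/Kᵢ = 1.449 — both > 1, two phases present.
Iterate (Newton) starting at ψ = 0.5:
  ψ = 0.500: g = -0.0868, g' = -0.373 → ψ = 0.267
  ψ = 0.267: g = -0.0119, g' = -0.284 → ψ = 0.225
  ψ = 0.225: g = -0.0002, g' = -0.275 → ψ = 0.224
Converged at ψ = 0.224.
Compositions from xᵢ = zᵢ/(1+ψ(Kᵢ−1)), yᵢ = Kᵢxᵢ:
  cyclohexane: x = 0.232, y = 0.388
  1-propanol: x = 0.394, y = 0.449
  n-heptane: x = 0.067, y = 0.070
  n-octane: x = 0.187, y = 0.063
  p-xylene: x = 0.120, y = 0.030

ψ = 0.224, x_n-octane = 0.187, y_n-octane = 0.063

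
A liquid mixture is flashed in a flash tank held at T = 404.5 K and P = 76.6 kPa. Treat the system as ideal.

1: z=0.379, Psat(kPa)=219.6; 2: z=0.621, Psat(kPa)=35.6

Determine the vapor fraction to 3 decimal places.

Raoult's law: Kᵢ = Pᵢˢᵃᵗ/P = Pᵢˢᵃᵗ/76.6.
  K_1 = 219.6/76.6 = 2.86684, K_2 = 35.6/76.6 = 0.46475
Iterate (Newton) starting at ψ = 0.38:
  ψ = 0.380: g = -0.0033, g' = -0.732 → ψ = 0.375
Converged at ψ = 0.375.

ψ = 0.375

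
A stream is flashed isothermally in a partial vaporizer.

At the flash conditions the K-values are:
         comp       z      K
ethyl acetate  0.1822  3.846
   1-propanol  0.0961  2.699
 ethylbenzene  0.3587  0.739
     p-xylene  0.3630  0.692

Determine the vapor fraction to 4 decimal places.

Newton iteration, ψ⁰ = 0.5:
  ψ = 0.5000: g = 0.06246, g' = -0.4129 → ψ = 0.6513
  ψ = 0.6513: g = 0.00658, g' = -0.3331 → ψ = 0.6710
  ψ = 0.6710: g = 0.00008, g' = -0.3255 → ψ = 0.6712
Converged at ψ = 0.6712.

ψ = 0.6712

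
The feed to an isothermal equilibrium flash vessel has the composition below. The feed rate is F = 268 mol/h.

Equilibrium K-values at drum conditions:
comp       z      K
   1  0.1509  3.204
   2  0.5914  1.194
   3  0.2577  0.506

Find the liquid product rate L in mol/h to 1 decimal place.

L = 45.0 mol/h

Rachford–Rice: g(V/F) = Σ zᵢ(Kᵢ−1)/(1+V/F(Kᵢ−1)) = 0.
Check two-phase: ΣzᵢKᵢ = 1.3200 > 1 and Σzᵢ/Kᵢ = 1.0517 > 1, so g(0) = 0.3200 > 0 and g(1) = -0.0517 < 0.
Newton iteration, V/F⁰ = 0.52:
  V/F = 0.5200: g = 0.08788, g' = -0.2914 → V/F = 0.8216
  V/F = 0.8216: g = 0.00302, g' = -0.2875 → V/F = 0.8321
  V/F = 0.8321: g = -0.00001, g' = -0.2891 → V/F = 0.8320
Converged at V/F = 0.8320.
Then V = V/F·F = 0.8320·268 = 223.0 mol/h and L = F − V = 45.0 mol/h.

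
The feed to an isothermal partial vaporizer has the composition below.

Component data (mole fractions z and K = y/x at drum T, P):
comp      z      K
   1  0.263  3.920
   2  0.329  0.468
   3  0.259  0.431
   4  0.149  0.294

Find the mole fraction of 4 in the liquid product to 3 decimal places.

x_4 = 0.174

Rachford–Rice: g(ψ) = Σ zᵢ(Kᵢ−1)/(1+ψ(Kᵢ−1)) = 0.
g(0) = ΣzᵢKᵢ − 1 = 0.340 and g(1) = 1 − Σzᵢ/Kᵢ = -0.878, so a root lies in (0, 1).
Iterate (Newton) starting at ψ = 0.56:
  ψ = 0.560: g = -0.3481, g' = -0.896 → ψ = 0.171
  ψ = 0.171: g = 0.0364, g' = -1.308 → ψ = 0.199
  ψ = 0.199: g = 0.0013, g' = -1.220 → ψ = 0.200
Converged at ψ = 0.200.
Compositions from xᵢ = zᵢ/(1+ψ(Kᵢ−1)), yᵢ = Kᵢxᵢ:
  1: x = 0.166, y = 0.651
  2: x = 0.368, y = 0.172
  3: x = 0.292, y = 0.126
  4: x = 0.174, y = 0.051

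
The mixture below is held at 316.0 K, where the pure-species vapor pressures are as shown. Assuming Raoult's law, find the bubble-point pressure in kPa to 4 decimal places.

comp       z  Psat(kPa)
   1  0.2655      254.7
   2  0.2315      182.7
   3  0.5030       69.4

Pbub = 144.8261 kPa

At the bubble point ψ → 0, so ΣzᵢKᵢ = 1 with Kᵢ = Pᵢˢᵃᵗ/P ⇒ P = ΣzᵢPᵢˢᵃᵗ.
P = 0.2655·254.7 + 0.2315·182.7 + 0.5030·69.4 = 144.8261 kPa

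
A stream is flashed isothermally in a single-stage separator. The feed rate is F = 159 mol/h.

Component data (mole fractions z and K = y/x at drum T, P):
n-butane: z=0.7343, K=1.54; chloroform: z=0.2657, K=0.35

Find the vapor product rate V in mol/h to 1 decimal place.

Rachford–Rice: g(V/F) = Σ zᵢ(Kᵢ−1)/(1+V/F(Kᵢ−1)) = 0.
Check two-phase: ΣzᵢKᵢ = 1.2238 > 1 and Σzᵢ/Kᵢ = 1.2360 > 1, so g(0) = 0.2238 > 0 and g(1) = -0.2360 < 0.
Newton iteration, V/F⁰ = 0.5:
  V/F = 0.5000: g = 0.05636, g' = -0.3791 → V/F = 0.6487
  V/F = 0.6487: g = -0.00495, g' = -0.4530 → V/F = 0.6377
Converged at V/F = 0.6377.
Then V = V/F·F = 0.6377·159 = 101.4 mol/h and L = F − V = 57.6 mol/h.

V = 101.4 mol/h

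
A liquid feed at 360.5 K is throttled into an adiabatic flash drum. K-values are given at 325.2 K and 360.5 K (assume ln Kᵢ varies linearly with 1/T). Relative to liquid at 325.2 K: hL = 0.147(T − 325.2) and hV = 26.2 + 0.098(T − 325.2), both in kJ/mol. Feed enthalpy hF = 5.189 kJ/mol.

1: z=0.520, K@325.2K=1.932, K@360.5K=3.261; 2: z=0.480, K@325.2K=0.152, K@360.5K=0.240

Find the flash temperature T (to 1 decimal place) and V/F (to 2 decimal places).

T = 329.6 K, V/F = 0.17

Adiabatic flash: solve Rachford–Rice at each trial T, then check hF = ψ·hV(T) + (1−ψ)·hL(T).
  T = 325.2 K: K = (1.932, 0.152), RR gives ψ = 0.098, H_out = 2.572 kJ/mol
  T = 360.5 K: K = (3.261, 0.240), RR gives ψ = 0.472, H_out = 16.737 kJ/mol
  T = 342.9 K: K = (2.546, 0.193), RR gives ψ = 0.334, H_out = 11.068 kJ/mol
  T = 334.0 K: K = (2.224, 0.172), RR gives ψ = 0.236, H_out = 7.371 kJ/mol
  T = 329.6 K: K = (2.075, 0.162), RR gives ψ = 0.174, H_out = 5.163 kJ/mol
  T = 331.8 K: K = (2.149, 0.167), RR gives ψ = 0.206, H_out = 6.307 kJ/mol
  T = 330.7 K: K = (2.112, 0.164), RR gives ψ = 0.190, H_out = 5.746 kJ/mol
Linear interpolation between T = 329.6 (H_out = 5.163) and T = 330.7 (H_out = 5.746) on hF = 5.189 gives T ≈ 329.6 K, at which ψ = 0.17.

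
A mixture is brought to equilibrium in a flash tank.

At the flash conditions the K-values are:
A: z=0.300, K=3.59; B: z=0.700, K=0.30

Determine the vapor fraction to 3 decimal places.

Material balance + equilibrium reduce to Σ zᵢ(Kᵢ−1)/(1+ψ(Kᵢ−1)) = 0.
g(0) = ΣzᵢKᵢ − 1 = 0.287 and g(1) = 1 − Σzᵢ/Kᵢ = -1.417, so a root lies in (0, 1).
Iterate (Newton) starting at ψ = 0.52:
  ψ = 0.520: g = -0.4394, g' = -1.213 → ψ = 0.158
Converged at ψ = 0.158.

ψ = 0.158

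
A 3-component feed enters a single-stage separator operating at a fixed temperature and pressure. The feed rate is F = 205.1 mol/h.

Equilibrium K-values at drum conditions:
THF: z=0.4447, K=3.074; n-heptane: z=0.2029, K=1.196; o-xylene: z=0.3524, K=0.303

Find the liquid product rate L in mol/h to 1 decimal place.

Material balance + equilibrium reduce to Σ zᵢ(Kᵢ−1)/(1+ψ(Kᵢ−1)) = 0.
Check two-phase: ΣzᵢKᵢ = 1.7165 > 1 and Σzᵢ/Kᵢ = 1.4774 > 1, so g(0) = 0.7165 > 0 and g(1) = -0.4774 < 0.
Iterate (Newton) starting at ψ = 0.5:
  ψ = 0.5000: g = 0.11199, g' = -0.8708 → ψ = 0.6286
  ψ = 0.6286: g = -0.00139, g' = -0.9089 → ψ = 0.6271
Converged at ψ = 0.6271.
Then V = ψ·F = 0.6271·205.1 = 128.6 mol/h and L = F − V = 76.5 mol/h.

L = 76.5 mol/h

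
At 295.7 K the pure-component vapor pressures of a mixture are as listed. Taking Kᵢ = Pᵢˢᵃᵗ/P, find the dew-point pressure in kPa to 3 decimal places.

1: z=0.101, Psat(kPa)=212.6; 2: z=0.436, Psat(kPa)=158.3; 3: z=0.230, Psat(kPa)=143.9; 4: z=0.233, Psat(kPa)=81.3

Pdew = 129.978 kPa

At the dew point ψ → 1, so Σzᵢ/Kᵢ = 1 with Kᵢ = Pᵢˢᵃᵗ/P ⇒ 1/P = Σzᵢ/Pᵢˢᵃᵗ.
1/P = 0.101/212.6 + 0.436/158.3 + 0.230/143.9 + 0.233/81.3 = 0.007694 ⇒ P = 129.978 kPa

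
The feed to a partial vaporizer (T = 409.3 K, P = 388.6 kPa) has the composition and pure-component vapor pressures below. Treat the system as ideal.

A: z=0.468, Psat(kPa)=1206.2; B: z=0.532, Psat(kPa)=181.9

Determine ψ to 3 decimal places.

ψ = 0.627

Raoult's law: Kᵢ = Pᵢˢᵃᵗ/P = Pᵢˢᵃᵗ/388.6.
  K_A = 1206.2/388.6 = 3.10396, K_B = 181.9/388.6 = 0.46809
Material balance + equilibrium reduce to Σ zᵢ(Kᵢ−1)/(1+ψ(Kᵢ−1)) = 0.
Feasibility: ΣzᵢKᵢ = 1.702, Σzᵢ/Kᵢ = 1.287 — both > 1, two phases present.
Iterate (Newton) starting at ψ = 0.5:
  ψ = 0.500: g = 0.0944, g' = -0.771 → ψ = 0.622
  ψ = 0.622: g = 0.0034, g' = -0.725 → ψ = 0.627
Converged at ψ = 0.627.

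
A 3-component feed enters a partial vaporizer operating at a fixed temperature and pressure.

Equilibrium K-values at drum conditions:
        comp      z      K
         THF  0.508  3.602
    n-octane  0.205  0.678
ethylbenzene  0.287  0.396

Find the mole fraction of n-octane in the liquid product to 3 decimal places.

x_n-octane = 0.277

Material balance + equilibrium reduce to Σ zᵢ(Kᵢ−1)/(1+V/F(Kᵢ−1)) = 0.
g(0) = ΣzᵢKᵢ − 1 = 1.082 and g(1) = 1 − Σzᵢ/Kᵢ = -0.168, so a root lies in (0, 1).
Newton iteration, V/F⁰ = 0.52:
  V/F = 0.520: g = 0.2297, g' = -0.874 → V/F = 0.783
  V/F = 0.783: g = 0.0182, g' = -0.788 → V/F = 0.806
Converged at V/F = 0.806.
Compositions from xᵢ = zᵢ/(1+V/F(Kᵢ−1)), yᵢ = Kᵢxᵢ:
  THF: x = 0.164, y = 0.591
  n-octane: x = 0.277, y = 0.188
  ethylbenzene: x = 0.559, y = 0.221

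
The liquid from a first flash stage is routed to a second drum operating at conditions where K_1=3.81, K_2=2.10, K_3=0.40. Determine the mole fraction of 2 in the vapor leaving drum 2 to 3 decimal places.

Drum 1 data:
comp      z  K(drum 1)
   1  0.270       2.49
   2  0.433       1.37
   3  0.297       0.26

Drum 1:
Let ψ₁ = V/F and solve Σ zᵢ(Kᵢ−1)/(1+ψ₁(Kᵢ−1)) = 0.
Feasibility: ΣzᵢKᵢ = 1.343, Σzᵢ/Kᵢ = 1.567 — both > 1, two phases present.
Iterate (Newton) starting at ψ₁ = 0.55:
  ψ₁ = 0.550: g = -0.0164, g' = -0.684 → ψ₁ = 0.526
Converged at ψ₁ = 0.526.
Drum-1 compositions:
  1: x = 0.151, y = 0.377
  2: x = 0.362, y = 0.497
  3: x = 0.486, y = 0.126
Drum-2 feed = drum-1 liquid: z₂ = (0.1514, 0.3625, 0.4861).
Drum 2:
Rachford–Rice: g(ψ₂) = Σ zᵢ(Kᵢ−1)/(1+ψ₂(Kᵢ−1)) = 0.
g(0) = ΣzᵢKᵢ − 1 = 0.533 and g(1) = 1 − Σzᵢ/Kᵢ = -0.428, so a root lies in (0, 1).
Newton–Raphson from ψ₂ = 0.69:
  ψ₂ = 0.690: g = -0.1263, g' = -0.790 → ψ₂ = 0.530
  ψ₂ = 0.530: g = -0.0049, g' = -0.744 → ψ₂ = 0.523
Converged at ψ₂ = 0.523.
  1: x = 0.061, y = 0.233
  2: x = 0.230, y = 0.483
  3: x = 0.709, y = 0.283

y_2 (drum 2) = 0.483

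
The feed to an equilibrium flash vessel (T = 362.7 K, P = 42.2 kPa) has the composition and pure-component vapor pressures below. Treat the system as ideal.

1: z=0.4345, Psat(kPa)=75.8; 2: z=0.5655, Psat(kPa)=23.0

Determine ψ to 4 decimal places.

ψ = 0.2448

Raoult's law: Kᵢ = Pᵢˢᵃᵗ/P = Pᵢˢᵃᵗ/42.2.
  K_1 = 75.8/42.2 = 1.796209, K_2 = 23.0/42.2 = 0.545024
Material balance + equilibrium reduce to Σ zᵢ(Kᵢ−1)/(1+ψ(Kᵢ−1)) = 0.
Feasibility: ΣzᵢKᵢ = 1.0887, Σzᵢ/Kᵢ = 1.2795 — both > 1, two phases present.
Binary case is linear: z₁(K₁−1)(1+ψ(K₂−1)) + z₂(K₂−1)(1+ψ(K₁−1)) = 0
⇒ ψ = [z₁(K₁−1)+z₂(K₂−1)] / [−(K₁−1)(K₂−1)] = 0.08866/0.36226 = 0.2448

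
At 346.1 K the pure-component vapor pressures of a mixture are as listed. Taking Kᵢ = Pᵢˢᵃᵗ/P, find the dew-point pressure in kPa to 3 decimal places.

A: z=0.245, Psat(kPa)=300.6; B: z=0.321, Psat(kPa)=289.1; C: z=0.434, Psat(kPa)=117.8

At the dew point ψ → 1, so Σzᵢ/Kᵢ = 1 with Kᵢ = Pᵢˢᵃᵗ/P ⇒ 1/P = Σzᵢ/Pᵢˢᵃᵗ.
1/P = 0.245/300.6 + 0.321/289.1 + 0.434/117.8 = 0.005610 ⇒ P = 178.266 kPa

Pdew = 178.266 kPa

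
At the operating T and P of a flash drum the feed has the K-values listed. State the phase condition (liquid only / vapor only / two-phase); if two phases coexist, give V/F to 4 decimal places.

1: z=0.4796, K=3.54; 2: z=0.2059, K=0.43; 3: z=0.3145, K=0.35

ΣzᵢKᵢ = 1.8964; Σzᵢ/Kᵢ = 1.5129.
Both exceed 1, so a two-phase solution exists.
Rachford–Rice: g(ψ) = Σ zᵢ(Kᵢ−1)/(1+ψ(Kᵢ−1)) = 0.
Newton–Raphson from ψ = 0.52:
  ψ = 0.5200: g = 0.04930, g' = -1.0128 → ψ = 0.5687
  ψ = 0.5687: g = 0.00040, g' = -0.9987 → ψ = 0.5691
Converged at ψ = 0.5691.

two-phase, V/F = 0.5691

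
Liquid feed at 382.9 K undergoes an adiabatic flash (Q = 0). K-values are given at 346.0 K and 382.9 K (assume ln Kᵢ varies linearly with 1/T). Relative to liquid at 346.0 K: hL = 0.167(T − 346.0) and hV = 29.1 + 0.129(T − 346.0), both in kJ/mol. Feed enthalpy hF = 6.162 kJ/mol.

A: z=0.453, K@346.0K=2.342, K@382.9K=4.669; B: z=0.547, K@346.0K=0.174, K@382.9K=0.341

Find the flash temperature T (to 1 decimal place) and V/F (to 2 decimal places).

Adiabatic flash: solve Rachford–Rice at each trial T, then check hF = ψ·hV(T) + (1−ψ)·hL(T).
  T = 346.0 K: K = (2.342, 0.174), RR gives ψ = 0.141, H_out = 4.098 kJ/mol
  T = 382.9 K: K = (4.669, 0.341), RR gives ψ = 0.538, H_out = 21.073 kJ/mol
  T = 364.4 K: K = (3.362, 0.248), RR gives ψ = 0.370, H_out = 13.593 kJ/mol
  T = 355.2 K: K = (2.819, 0.208), RR gives ψ = 0.272, H_out = 9.346 kJ/mol
  T = 350.6 K: K = (2.573, 0.191), RR gives ψ = 0.212, H_out = 6.898 kJ/mol
  T = 348.3 K: K = (2.455, 0.182), RR gives ψ = 0.178, H_out = 5.551 kJ/mol
Linear interpolation between T = 348.3 (H_out = 5.551) and T = 350.6 (H_out = 6.898) on hF = 6.162 gives T ≈ 349.3 K, at which ψ = 0.19.

T = 349.3 K, V/F = 0.19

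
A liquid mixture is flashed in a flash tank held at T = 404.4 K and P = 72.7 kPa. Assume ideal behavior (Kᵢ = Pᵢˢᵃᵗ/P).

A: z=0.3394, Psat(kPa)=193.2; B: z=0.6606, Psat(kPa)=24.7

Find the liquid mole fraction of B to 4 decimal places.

x_B = 0.7151

Raoult's law: Kᵢ = Pᵢˢᵃᵗ/P = Pᵢˢᵃᵗ/72.7.
  K_A = 193.2/72.7 = 2.657497, K_B = 24.7/72.7 = 0.339752
Rachford–Rice: g(V/F) = Σ zᵢ(Kᵢ−1)/(1+V/F(Kᵢ−1)) = 0.
g(0) = ΣzᵢKᵢ − 1 = 0.1264 and g(1) = 1 − Σzᵢ/Kᵢ = -1.0721, so a root lies in (0, 1).
Newton iteration, V/F⁰ = 0.5:
  V/F = 0.5000: g = -0.34349, g' = -0.9206 → V/F = 0.1269
  V/F = 0.1269: g = -0.01122, g' = -0.9796 → V/F = 0.1154
  V/F = 0.1154: g = 0.00008, g' = -0.9945 → V/F = 0.1155
Converged at V/F = 0.1155.
Compositions from xᵢ = zᵢ/(1+V/F(Kᵢ−1)), yᵢ = Kᵢxᵢ:
  A: x = 0.2849, y = 0.7570
  B: x = 0.7151, y = 0.2430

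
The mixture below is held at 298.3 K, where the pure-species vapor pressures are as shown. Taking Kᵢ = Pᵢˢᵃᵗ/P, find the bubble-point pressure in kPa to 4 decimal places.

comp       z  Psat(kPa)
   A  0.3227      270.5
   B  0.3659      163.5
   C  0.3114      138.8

At the bubble point ψ → 0, so ΣzᵢKᵢ = 1 with Kᵢ = Pᵢˢᵃᵗ/P ⇒ P = ΣzᵢPᵢˢᵃᵗ.
P = 0.3227·270.5 + 0.3659·163.5 + 0.3114·138.8 = 190.3373 kPa

Pbub = 190.3373 kPa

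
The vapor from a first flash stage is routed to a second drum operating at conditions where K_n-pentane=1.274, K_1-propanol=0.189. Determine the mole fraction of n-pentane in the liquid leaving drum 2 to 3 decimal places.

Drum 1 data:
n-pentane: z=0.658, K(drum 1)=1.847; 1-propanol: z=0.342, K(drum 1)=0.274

Drum 1:
Binary case is linear: z₁(K₁−1)(1+ψ₁(K₂−1)) + z₂(K₂−1)(1+ψ₁(K₁−1)) = 0
⇒ ψ₁ = [z₁(K₁−1)+z₂(K₂−1)] / [−(K₁−1)(K₂−1)] = 0.3090/0.6149 = 0.503
Drum-1 compositions:
  n-pentane: x = 0.462, y = 0.852
  1-propanol: x = 0.538, y = 0.148
Drum-2 feed = drum-1 vapor: z₂ = (0.8525, 0.1475).
Drum 2:
Rachford–Rice: g(ψ₂) = Σ zᵢ(Kᵢ−1)/(1+ψ₂(Kᵢ−1)) = 0.
Feasibility: ΣzᵢKᵢ = 1.114, Σzᵢ/Kᵢ = 1.450 — both > 1, two phases present.
Binary case is linear: z₁(K₁−1)(1+ψ₂(K₂−1)) + z₂(K₂−1)(1+ψ₂(K₁−1)) = 0
⇒ ψ₂ = [z₁(K₁−1)+z₂(K₂−1)] / [−(K₁−1)(K₂−1)] = 0.1139/0.2222 = 0.513
  n-pentane: x = 0.747, y = 0.952
  1-propanol: x = 0.253, y = 0.048

x_n-pentane (drum 2) = 0.747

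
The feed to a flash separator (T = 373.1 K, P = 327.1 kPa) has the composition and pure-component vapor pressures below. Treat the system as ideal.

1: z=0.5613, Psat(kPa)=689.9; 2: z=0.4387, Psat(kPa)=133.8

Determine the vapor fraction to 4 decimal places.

ψ = 0.5543

Raoult's law: Kᵢ = Pᵢˢᵃᵗ/P = Pᵢˢᵃᵗ/327.1.
  K_1 = 689.9/327.1 = 2.109141, K_2 = 133.8/327.1 = 0.409049
Rachford–Rice: g(ψ) = Σ zᵢ(Kᵢ−1)/(1+ψ(Kᵢ−1)) = 0.
Feasibility: ΣzᵢKᵢ = 1.3633, Σzᵢ/Kᵢ = 1.3386 — both > 1, two phases present.
Binary case is linear: z₁(K₁−1)(1+ψ(K₂−1)) + z₂(K₂−1)(1+ψ(K₁−1)) = 0
⇒ ψ = [z₁(K₁−1)+z₂(K₂−1)] / [−(K₁−1)(K₂−1)] = 0.36331/0.65545 = 0.5543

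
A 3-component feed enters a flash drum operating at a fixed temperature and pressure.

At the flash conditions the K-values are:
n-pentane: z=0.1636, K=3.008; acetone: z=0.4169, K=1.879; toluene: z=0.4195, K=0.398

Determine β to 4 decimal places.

β = 0.5901

Rachford–Rice: g(β) = Σ zᵢ(Kᵢ−1)/(1+β(Kᵢ−1)) = 0.
g(0) = ΣzᵢKᵢ − 1 = 0.4424 and g(1) = 1 − Σzᵢ/Kᵢ = -0.3303, so a root lies in (0, 1).
Newton–Raphson from β = 0.5:
  β = 0.5000: g = 0.05721, g' = -0.6309 → β = 0.5907
  β = 0.5907: g = -0.00041, g' = -0.6437 → β = 0.5901
Converged at β = 0.5901.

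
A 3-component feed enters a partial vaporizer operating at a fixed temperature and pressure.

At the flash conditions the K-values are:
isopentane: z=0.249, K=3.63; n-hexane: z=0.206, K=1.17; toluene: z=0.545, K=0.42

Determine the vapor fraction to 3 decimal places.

ψ = 0.321

Newton iteration, ψ⁰ = 0.63:
  ψ = 0.630: g = -0.2200, g' = -0.704 → ψ = 0.318
  ψ = 0.318: g = 0.0026, g' = -0.792 → ψ = 0.321
Converged at ψ = 0.321.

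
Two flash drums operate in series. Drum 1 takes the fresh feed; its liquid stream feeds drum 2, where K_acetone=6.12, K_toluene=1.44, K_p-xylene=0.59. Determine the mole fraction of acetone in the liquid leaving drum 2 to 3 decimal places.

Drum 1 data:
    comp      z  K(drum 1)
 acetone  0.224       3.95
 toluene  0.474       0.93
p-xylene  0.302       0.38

x_acetone (drum 2) = 0.019

Drum 1:
Rachford–Rice: g(ψ₁) = Σ zᵢ(Kᵢ−1)/(1+ψ₁(Kᵢ−1)) = 0.
Feasibility: ΣzᵢKᵢ = 1.440, Σzᵢ/Kᵢ = 1.361 — both > 1, two phases present.
Iterate (Newton) starting at ψ₁ = 0.41:
  ψ₁ = 0.410: g = 0.0139, g' = -0.610 → ψ₁ = 0.433
Converged at ψ₁ = 0.433.
Drum-1 compositions:
  acetone: x = 0.098, y = 0.389
  toluene: x = 0.489, y = 0.455
  p-xylene: x = 0.413, y = 0.157
Drum-2 feed = drum-1 liquid: z₂ = (0.0984, 0.4888, 0.4128).
Drum 2:
Iterate (Newton) starting at ψ₂ = 0.47:
  ψ₂ = 0.470: g = 0.1164, g' = -0.394 → ψ₂ = 0.766
  ψ₂ = 0.766: g = 0.0165, g' = -0.307 → ψ₂ = 0.820
Converged at ψ₂ = 0.820.
  acetone: x = 0.019, y = 0.116
  toluene: x = 0.359, y = 0.517
  p-xylene: x = 0.622, y = 0.367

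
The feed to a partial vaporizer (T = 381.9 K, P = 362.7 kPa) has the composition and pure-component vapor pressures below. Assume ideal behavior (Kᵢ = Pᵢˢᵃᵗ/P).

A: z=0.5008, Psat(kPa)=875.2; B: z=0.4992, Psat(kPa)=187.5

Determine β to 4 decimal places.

Raoult's law: Kᵢ = Pᵢˢᵃᵗ/P = Pᵢˢᵃᵗ/362.7.
  K_A = 875.2/362.7 = 2.413014, K_B = 187.5/362.7 = 0.516956
Let β = V/F and solve Σ zᵢ(Kᵢ−1)/(1+β(Kᵢ−1)) = 0.
Feasibility: ΣzᵢKᵢ = 1.4665, Σzᵢ/Kᵢ = 1.1732 — both > 1, two phases present.
Iterate (Newton) starting at β = 0.5:
  β = 0.5000: g = 0.09675, g' = -0.5458 → β = 0.6773
  β = 0.6773: g = 0.00322, g' = -0.5184 → β = 0.6835
Converged at β = 0.6835.

β = 0.6835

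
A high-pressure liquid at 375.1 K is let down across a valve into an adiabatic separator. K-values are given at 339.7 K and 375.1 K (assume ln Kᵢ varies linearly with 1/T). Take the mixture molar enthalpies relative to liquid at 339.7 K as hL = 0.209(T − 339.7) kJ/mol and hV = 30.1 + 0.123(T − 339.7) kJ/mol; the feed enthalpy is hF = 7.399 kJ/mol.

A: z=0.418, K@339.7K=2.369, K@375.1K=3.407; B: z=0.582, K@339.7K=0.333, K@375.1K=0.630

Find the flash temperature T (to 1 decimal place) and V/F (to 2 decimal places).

T = 341.8 K, V/F = 0.23

Adiabatic flash: solve Rachford–Rice at each trial T, then check hF = ψ·hV(T) + (1−ψ)·hL(T).
  T = 339.7 K: K = (2.369, 0.333), RR gives ψ = 0.202, H_out = 6.067 kJ/mol
  T = 375.1 K: K = (3.407, 0.630), RR gives ψ = 0.888, H_out = 31.422 kJ/mol
  T = 357.4 K: K = (2.867, 0.465), RR gives ψ = 0.470, H_out = 17.130 kJ/mol
  T = 348.5 K: K = (2.611, 0.395), RR gives ψ = 0.330, H_out = 11.509 kJ/mol
  T = 344.1 K: K = (2.489, 0.363), RR gives ψ = 0.265, H_out = 8.804 kJ/mol
  T = 341.9 K: K = (2.428, 0.348), RR gives ψ = 0.233, H_out = 7.443 kJ/mol
Linear interpolation between T = 339.7 (H_out = 6.067) and T = 341.9 (H_out = 7.443) on hF = 7.399 gives T ≈ 341.8 K, at which ψ = 0.23.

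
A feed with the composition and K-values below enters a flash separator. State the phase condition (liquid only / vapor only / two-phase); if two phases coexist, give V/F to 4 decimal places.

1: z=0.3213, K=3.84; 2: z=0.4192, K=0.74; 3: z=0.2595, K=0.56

two-phase, V/F = 0.7164

ΣzᵢKᵢ = 1.6893; Σzᵢ/Kᵢ = 1.1136.
Both exceed 1, so a two-phase solution exists.
Let ψ = V/F and solve Σ zᵢ(Kᵢ−1)/(1+ψ(Kᵢ−1)) = 0.
Newton–Raphson from ψ = 0.61:
  ψ = 0.6100: g = 0.04835, g' = -0.4810 → ψ = 0.7105
  ψ = 0.7105: g = 0.00256, g' = -0.4335 → ψ = 0.7164
Converged at ψ = 0.7164.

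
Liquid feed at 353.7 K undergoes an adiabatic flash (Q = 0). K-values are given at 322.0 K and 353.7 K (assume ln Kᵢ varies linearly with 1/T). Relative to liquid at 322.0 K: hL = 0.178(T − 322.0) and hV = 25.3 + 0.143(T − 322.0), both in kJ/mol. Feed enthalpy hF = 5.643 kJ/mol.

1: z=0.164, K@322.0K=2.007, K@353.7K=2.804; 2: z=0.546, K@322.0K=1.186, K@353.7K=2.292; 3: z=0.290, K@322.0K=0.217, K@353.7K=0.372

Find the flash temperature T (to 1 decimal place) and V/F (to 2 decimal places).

T = 324.1 K, V/F = 0.21

Adiabatic flash: solve Rachford–Rice at each trial T, then check hF = ψ·hV(T) + (1−ψ)·hL(T).
  T = 322.0 K: K = (2.007, 1.186, 0.217), RR gives ψ = 0.109, H_out = 2.764 kJ/mol
  T = 353.7 K: K = (2.804, 2.292, 0.372), RR gives ψ = 0.922, H_out = 27.957 kJ/mol
  T = 337.9 K: K = (2.392, 1.676, 0.288), RR gives ψ = 0.639, H_out = 18.633 kJ/mol
  T = 329.9 K: K = (2.195, 1.414, 0.251), RR gives ψ = 0.431, H_out = 12.203 kJ/mol
  T = 325.9 K: K = (2.099, 1.295, 0.233), RR gives ψ = 0.288, H_out = 7.939 kJ/mol
  T = 323.9 K: K = (2.051, 1.238, 0.225), RR gives ψ = 0.201, H_out = 5.422 kJ/mol
Linear interpolation between T = 323.9 (H_out = 5.422) and T = 325.9 (H_out = 7.939) on hF = 5.643 gives T ≈ 324.1 K, at which ψ = 0.21.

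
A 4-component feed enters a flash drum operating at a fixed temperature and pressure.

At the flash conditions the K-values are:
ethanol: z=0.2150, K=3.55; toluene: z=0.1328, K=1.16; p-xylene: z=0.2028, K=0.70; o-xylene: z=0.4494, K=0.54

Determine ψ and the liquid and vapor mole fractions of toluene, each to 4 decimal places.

ψ = 0.3418, x_toluene = 0.1259, y_toluene = 0.1461

Let ψ = V/F and solve Σ zᵢ(Kᵢ−1)/(1+ψ(Kᵢ−1)) = 0.
g(0) = ΣzᵢKᵢ − 1 = 0.3019 and g(1) = 1 − Σzᵢ/Kᵢ = -0.2970, so a root lies in (0, 1).
Newton iteration, ψ⁰ = 0.5:
  ψ = 0.5000: g = -0.07939, g' = -0.4587 → ψ = 0.3269
  ψ = 0.3269: g = 0.00841, g' = -0.5730 → ψ = 0.3416
  ψ = 0.3416: g = 0.00011, g' = -0.5589 → ψ = 0.3418
Converged at ψ = 0.3418.
Compositions from xᵢ = zᵢ/(1+ψ(Kᵢ−1)), yᵢ = Kᵢxᵢ:
  ethanol: x = 0.1149, y = 0.4078
  toluene: x = 0.1259, y = 0.1461
  p-xylene: x = 0.2260, y = 0.1582
  o-xylene: x = 0.5332, y = 0.2879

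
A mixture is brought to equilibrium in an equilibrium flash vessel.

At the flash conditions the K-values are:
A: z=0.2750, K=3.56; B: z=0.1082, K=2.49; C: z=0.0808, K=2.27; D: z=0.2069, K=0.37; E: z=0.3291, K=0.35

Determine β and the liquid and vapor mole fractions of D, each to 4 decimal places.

Iterate (Newton) starting at β = 0.5:
  β = 0.5000: g = -0.04328, g' = -0.9545 → β = 0.4547
  β = 0.4547: g = 0.00017, g' = -0.9641 → β = 0.4548
Converged at β = 0.4548.
Compositions from xᵢ = zᵢ/(1+β(Kᵢ−1)), yᵢ = Kᵢxᵢ:
  A: x = 0.1271, y = 0.4523
  B: x = 0.0645, y = 0.1606
  C: x = 0.0512, y = 0.1163
  D: x = 0.2900, y = 0.1073
  E: x = 0.4672, y = 0.1635

β = 0.4548, x_D = 0.2900, y_D = 0.1073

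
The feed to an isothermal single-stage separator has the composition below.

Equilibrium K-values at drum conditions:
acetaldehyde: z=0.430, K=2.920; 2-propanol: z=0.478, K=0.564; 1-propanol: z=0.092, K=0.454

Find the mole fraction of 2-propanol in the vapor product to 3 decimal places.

Material balance + equilibrium reduce to Σ zᵢ(Kᵢ−1)/(1+β(Kᵢ−1)) = 0.
g(0) = ΣzᵢKᵢ − 1 = 0.567 and g(1) = 1 − Σzᵢ/Kᵢ = -0.197, so a root lies in (0, 1).
Newton–Raphson from β = 0.5:
  β = 0.500: g = 0.0856, g' = -0.613 → β = 0.640
  β = 0.640: g = 0.0043, g' = -0.559 → β = 0.647
Converged at β = 0.647.
Compositions from xᵢ = zᵢ/(1+β(Kᵢ−1)), yᵢ = Kᵢxᵢ:
  acetaldehyde: x = 0.192, y = 0.560
  2-propanol: x = 0.666, y = 0.376
  1-propanol: x = 0.142, y = 0.065

y_2-propanol = 0.376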